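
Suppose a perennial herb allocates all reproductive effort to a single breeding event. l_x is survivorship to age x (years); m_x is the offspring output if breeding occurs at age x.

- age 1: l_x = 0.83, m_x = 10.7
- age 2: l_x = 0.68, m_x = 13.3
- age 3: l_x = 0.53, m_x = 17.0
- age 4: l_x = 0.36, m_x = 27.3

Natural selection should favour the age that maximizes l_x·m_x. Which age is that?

4

Expected offspring if breeding at age x = l_x × m_x:
  age 1: 0.83 × 10.7 = 8.881
  age 2: 0.68 × 13.3 = 9.044
  age 3: 0.53 × 17.0 = 9.010
  age 4: 0.36 × 27.3 = 9.828
Maximum at age 4 (9.828).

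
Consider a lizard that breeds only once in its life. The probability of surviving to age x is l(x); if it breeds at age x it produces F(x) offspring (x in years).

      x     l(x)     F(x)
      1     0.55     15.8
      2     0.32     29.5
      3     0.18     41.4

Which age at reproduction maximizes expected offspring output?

Expected offspring if breeding at age x = l(x) × F(x):
  age 1: 0.55 × 15.8 = 8.690
  age 2: 0.32 × 29.5 = 9.440
  age 3: 0.18 × 41.4 = 7.452
Maximum at age 2 (9.440).

2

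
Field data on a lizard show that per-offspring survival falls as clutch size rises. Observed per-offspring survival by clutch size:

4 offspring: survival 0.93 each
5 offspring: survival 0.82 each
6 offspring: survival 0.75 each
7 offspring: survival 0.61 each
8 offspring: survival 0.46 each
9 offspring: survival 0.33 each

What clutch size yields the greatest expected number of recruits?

6

Expected recruits = c × s(c):
  c=4: 4 × 0.93 = 3.720
  c=5: 5 × 0.82 = 4.100
  c=6: 6 × 0.75 = 4.500
  c=7: 7 × 0.61 = 4.270
  c=8: 8 × 0.46 = 3.680
  c=9: 9 × 0.33 = 2.970
Maximum at c = 6 (4.500 recruits).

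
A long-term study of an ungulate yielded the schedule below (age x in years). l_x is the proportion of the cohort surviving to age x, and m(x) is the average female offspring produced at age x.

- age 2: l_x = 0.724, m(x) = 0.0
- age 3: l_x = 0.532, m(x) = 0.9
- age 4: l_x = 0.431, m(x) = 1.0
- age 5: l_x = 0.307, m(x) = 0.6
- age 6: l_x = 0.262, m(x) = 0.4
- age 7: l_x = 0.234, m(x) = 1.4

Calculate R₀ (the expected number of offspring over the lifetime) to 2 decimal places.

1.53

R₀ = Σ l_x m(x):
  age 2: 0.724 × 0.0 = 0.0000
  age 3: 0.532 × 0.9 = 0.4788
  age 4: 0.431 × 1.0 = 0.4310
  age 5: 0.307 × 0.6 = 0.1842
  age 6: 0.262 × 0.4 = 0.1048
  age 7: 0.234 × 1.4 = 0.3276
R₀ = 0.0000 + 0.4788 + 0.4310 + 0.1842 + 0.1048 + 0.3276 = 1.5264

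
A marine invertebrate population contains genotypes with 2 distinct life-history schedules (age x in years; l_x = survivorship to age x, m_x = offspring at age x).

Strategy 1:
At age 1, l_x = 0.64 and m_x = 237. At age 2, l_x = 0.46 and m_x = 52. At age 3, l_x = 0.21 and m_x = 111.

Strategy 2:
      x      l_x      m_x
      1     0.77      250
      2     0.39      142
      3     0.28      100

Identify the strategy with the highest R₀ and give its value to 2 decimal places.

Strategy 1: R₀ = 0.64×237 + 0.46×52 + 0.21×111 = 198.9100
Strategy 2: R₀ = 0.77×250 + 0.39×142 + 0.28×100 = 275.8800
Highest R₀: strategy 2 with 275.8800.

275.88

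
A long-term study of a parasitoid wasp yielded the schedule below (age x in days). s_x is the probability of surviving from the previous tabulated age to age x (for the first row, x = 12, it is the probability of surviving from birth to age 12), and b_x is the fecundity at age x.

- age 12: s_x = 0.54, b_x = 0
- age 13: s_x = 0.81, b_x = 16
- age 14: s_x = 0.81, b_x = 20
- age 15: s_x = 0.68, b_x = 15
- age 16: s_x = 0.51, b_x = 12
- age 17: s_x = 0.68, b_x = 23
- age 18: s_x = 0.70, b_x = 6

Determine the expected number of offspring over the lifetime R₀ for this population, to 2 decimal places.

21.45

Survivorship from birth: l_x = s_12·s_13·…·s_x.
  l_12 = 0.54000
  l_13 = 0.43740
  l_14 = 0.35429
  l_15 = 0.24092
  l_16 = 0.12287
  l_17 = 0.08355
  l_18 = 0.05849
R₀ = Σ l_x b_x:
  age 12: 0.54000 × 0 = 0.0000
  age 13: 0.43740 × 16 = 6.9984
  age 14: 0.35429 × 20 = 7.0858
  age 15: 0.24092 × 15 = 3.6138
  age 16: 0.12287 × 12 = 1.4744
  age 17: 0.08355 × 23 = 1.9217
  age 18: 0.05849 × 6 = 0.3509
R₀ = 0.0000 + 6.9984 + 7.0858 + 3.6138 + 1.4744 + 1.9217 + 0.3509 = 21.4450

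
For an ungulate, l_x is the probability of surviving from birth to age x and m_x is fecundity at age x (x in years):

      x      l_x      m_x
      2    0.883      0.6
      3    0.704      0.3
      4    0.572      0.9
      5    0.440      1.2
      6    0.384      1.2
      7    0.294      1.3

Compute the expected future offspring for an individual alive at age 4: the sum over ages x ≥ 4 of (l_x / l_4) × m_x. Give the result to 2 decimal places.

l_4 = 0.572. Conditional survival from age 4 to x is l_x / l_4.
  x=4: (0.572/0.572) × 0.9 = 0.9000
  x=5: (0.440/0.572) × 1.2 = 0.9231
  x=6: (0.384/0.572) × 1.2 = 0.8056
  x=7: (0.294/0.572) × 1.3 = 0.6682
Sum = 0.9000 + 0.9231 + 0.8056 + 0.6682 = 3.2969

3.30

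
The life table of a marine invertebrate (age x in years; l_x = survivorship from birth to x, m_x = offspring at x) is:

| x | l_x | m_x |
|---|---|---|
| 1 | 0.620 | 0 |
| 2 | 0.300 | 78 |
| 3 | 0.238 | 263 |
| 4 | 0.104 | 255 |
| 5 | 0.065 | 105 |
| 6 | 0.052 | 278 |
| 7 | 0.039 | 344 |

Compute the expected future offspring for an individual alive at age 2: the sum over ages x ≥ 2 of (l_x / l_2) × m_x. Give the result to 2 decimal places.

l_2 = 0.300. Conditional survival from age 2 to x is l_x / l_2.
  x=2: (0.300/0.300) × 78 = 78.0000
  x=3: (0.238/0.300) × 263 = 208.6467
  x=4: (0.104/0.300) × 255 = 88.4000
  x=5: (0.065/0.300) × 105 = 22.7500
  x=6: (0.052/0.300) × 278 = 48.1867
  x=7: (0.039/0.300) × 344 = 44.7200
Sum = 78.0000 + 208.6467 + 88.4000 + 22.7500 + 48.1867 + 44.7200 = 490.7033

490.70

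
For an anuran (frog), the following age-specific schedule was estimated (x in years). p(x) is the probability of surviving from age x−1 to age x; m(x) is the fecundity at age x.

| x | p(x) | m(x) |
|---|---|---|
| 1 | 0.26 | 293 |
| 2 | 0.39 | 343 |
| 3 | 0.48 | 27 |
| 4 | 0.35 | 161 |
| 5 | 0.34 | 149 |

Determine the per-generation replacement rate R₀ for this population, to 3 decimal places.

115.880

Survivorship from birth: l_x = p_1·p_2·…·p_x.
  l_1 = 0.26000
  l_2 = 0.10140
  l_3 = 0.04867
  l_4 = 0.01704
  l_5 = 0.00579
R₀ = Σ l_x m(x):
  age 1: 0.26000 × 293 = 76.1800
  age 2: 0.10140 × 343 = 34.7802
  age 3: 0.04867 × 27 = 1.3141
  age 4: 0.01704 × 161 = 2.7434
  age 5: 0.00579 × 149 = 0.8627
R₀ = 76.1800 + 34.7802 + 1.3141 + 2.7434 + 0.8627 = 115.8804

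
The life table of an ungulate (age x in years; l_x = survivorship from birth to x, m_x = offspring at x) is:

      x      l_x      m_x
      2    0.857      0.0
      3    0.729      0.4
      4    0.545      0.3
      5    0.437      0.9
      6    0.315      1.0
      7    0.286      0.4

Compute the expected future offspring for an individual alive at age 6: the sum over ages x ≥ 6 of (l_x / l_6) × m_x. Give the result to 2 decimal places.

1.36

l_6 = 0.315. Conditional survival from age 6 to x is l_x / l_6.
  x=6: (0.315/0.315) × 1.0 = 1.0000
  x=7: (0.286/0.315) × 0.4 = 0.3632
Sum = 1.0000 + 0.3632 = 1.3632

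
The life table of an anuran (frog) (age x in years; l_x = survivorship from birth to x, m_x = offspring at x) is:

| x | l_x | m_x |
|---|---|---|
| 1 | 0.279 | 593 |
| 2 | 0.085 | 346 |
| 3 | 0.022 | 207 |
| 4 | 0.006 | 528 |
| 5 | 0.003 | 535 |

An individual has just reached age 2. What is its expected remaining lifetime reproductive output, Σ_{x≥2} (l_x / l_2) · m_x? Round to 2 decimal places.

l_2 = 0.085. Conditional survival from age 2 to x is l_x / l_2.
  x=2: (0.085/0.085) × 346 = 346.0000
  x=3: (0.022/0.085) × 207 = 53.5765
  x=4: (0.006/0.085) × 528 = 37.2706
  x=5: (0.003/0.085) × 535 = 18.8824
Sum = 346.0000 + 53.5765 + 37.2706 + 18.8824 = 455.7294

455.73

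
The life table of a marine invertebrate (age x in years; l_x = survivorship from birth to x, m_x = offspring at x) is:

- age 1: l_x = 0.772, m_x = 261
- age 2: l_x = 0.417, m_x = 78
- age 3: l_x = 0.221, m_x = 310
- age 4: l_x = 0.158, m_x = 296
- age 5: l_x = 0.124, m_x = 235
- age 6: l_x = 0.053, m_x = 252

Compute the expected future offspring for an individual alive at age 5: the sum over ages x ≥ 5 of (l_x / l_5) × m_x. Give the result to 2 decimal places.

342.71

l_5 = 0.124. Conditional survival from age 5 to x is l_x / l_5.
  x=5: (0.124/0.124) × 235 = 235.0000
  x=6: (0.053/0.124) × 252 = 107.7097
Sum = 235.0000 + 107.7097 = 342.7097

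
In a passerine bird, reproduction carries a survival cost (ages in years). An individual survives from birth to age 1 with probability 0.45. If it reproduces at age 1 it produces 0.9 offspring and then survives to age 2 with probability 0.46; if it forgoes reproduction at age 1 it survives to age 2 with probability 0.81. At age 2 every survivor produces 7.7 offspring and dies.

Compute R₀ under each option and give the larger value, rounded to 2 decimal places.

2.81

breed at age 1: R₀ = 0.45 × (0.9 + 0.46 × 7.7) = 0.45 × 4.4420 = 1.9989
delay to age 2: R₀ = 0.45 × (0.81 × 7.7) = 0.45 × 6.2370 = 2.8067
Higher: delay to age 2 (2.8067).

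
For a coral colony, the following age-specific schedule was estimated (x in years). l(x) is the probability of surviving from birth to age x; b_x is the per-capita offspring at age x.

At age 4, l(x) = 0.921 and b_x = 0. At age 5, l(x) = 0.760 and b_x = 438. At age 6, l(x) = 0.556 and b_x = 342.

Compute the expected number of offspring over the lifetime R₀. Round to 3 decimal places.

523.032

R₀ = Σ l(x) b_x:
  age 4: 0.921 × 0 = 0.0000
  age 5: 0.760 × 438 = 332.8800
  age 6: 0.556 × 342 = 190.1520
R₀ = 0.0000 + 332.8800 + 190.1520 = 523.0320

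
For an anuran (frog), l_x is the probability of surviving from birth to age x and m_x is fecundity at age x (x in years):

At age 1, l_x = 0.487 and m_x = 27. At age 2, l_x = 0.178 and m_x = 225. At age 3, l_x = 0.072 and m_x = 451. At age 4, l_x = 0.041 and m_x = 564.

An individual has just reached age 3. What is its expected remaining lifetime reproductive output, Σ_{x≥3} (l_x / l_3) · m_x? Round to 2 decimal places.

772.17

l_3 = 0.072. Conditional survival from age 3 to x is l_x / l_3.
  x=3: (0.072/0.072) × 451 = 451.0000
  x=4: (0.041/0.072) × 564 = 321.1667
Sum = 451.0000 + 321.1667 = 772.1667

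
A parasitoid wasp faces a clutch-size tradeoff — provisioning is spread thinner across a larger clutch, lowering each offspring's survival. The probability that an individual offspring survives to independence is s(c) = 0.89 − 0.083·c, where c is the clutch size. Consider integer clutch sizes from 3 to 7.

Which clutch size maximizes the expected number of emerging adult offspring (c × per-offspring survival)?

5

Expected emerging adult offspring = c × s(c):
  c=3: 3 × 0.641 = 1.923
  c=4: 4 × 0.558 = 2.232
  c=5: 5 × 0.475 = 2.375
  c=6: 6 × 0.392 = 2.352
  c=7: 7 × 0.309 = 2.163
Maximum at c = 5 (2.375 emerging adult offspring).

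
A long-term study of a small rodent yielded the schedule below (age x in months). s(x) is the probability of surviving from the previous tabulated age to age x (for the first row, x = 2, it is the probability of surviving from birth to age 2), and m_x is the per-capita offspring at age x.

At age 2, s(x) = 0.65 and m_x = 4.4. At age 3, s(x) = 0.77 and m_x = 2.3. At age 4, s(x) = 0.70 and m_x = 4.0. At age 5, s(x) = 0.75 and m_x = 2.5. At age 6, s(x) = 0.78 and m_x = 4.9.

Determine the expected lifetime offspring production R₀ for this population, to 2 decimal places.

7.07

Survivorship from birth: l_x = s_2·s_3·…·s_x.
  l_2 = 0.65000
  l_3 = 0.50050
  l_4 = 0.35035
  l_5 = 0.26276
  l_6 = 0.20495
R₀ = Σ l_x m_x:
  age 2: 0.65000 × 4.4 = 2.8600
  age 3: 0.50050 × 2.3 = 1.1511
  age 4: 0.35035 × 4.0 = 1.4014
  age 5: 0.26276 × 2.5 = 0.6569
  age 6: 0.20495 × 4.9 = 1.0043
R₀ = 2.8600 + 1.1511 + 1.4014 + 0.6569 + 1.0043 = 7.0737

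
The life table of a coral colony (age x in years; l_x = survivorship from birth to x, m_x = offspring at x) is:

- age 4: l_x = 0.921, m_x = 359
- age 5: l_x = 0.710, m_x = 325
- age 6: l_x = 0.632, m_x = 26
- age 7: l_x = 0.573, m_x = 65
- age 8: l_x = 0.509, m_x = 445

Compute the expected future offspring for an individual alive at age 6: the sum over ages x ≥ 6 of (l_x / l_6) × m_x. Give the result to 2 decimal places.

l_6 = 0.632. Conditional survival from age 6 to x is l_x / l_6.
  x=6: (0.632/0.632) × 26 = 26.0000
  x=7: (0.573/0.632) × 65 = 58.9320
  x=8: (0.509/0.632) × 445 = 358.3940
Sum = 26.0000 + 58.9320 + 358.3940 = 443.3259

443.33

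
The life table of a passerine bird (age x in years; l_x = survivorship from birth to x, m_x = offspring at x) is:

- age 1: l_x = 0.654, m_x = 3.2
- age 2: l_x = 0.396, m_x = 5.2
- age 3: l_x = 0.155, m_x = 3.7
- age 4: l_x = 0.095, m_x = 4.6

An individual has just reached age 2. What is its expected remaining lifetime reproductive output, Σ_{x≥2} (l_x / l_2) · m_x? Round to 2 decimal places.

7.75

l_2 = 0.396. Conditional survival from age 2 to x is l_x / l_2.
  x=2: (0.396/0.396) × 5.2 = 5.2000
  x=3: (0.155/0.396) × 3.7 = 1.4482
  x=4: (0.095/0.396) × 4.6 = 1.1035
Sum = 5.2000 + 1.4482 + 1.1035 = 7.7518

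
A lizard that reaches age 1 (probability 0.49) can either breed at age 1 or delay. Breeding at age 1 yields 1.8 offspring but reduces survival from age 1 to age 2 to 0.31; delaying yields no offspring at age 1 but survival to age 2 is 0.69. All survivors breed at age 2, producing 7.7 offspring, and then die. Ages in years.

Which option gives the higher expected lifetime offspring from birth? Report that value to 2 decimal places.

2.60

breed at age 1: R₀ = 0.49 × (1.8 + 0.31 × 7.7) = 0.49 × 4.1870 = 2.0516
delay to age 2: R₀ = 0.49 × (0.69 × 7.7) = 0.49 × 5.3130 = 2.6034
Higher: delay to age 2 (2.6034).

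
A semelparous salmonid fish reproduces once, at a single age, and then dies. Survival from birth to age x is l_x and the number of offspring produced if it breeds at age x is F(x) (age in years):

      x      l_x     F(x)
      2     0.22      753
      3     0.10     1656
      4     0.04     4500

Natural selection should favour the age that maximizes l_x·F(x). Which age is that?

4

Expected offspring if breeding at age x = l_x × F(x):
  age 2: 0.22 × 753 = 165.660
  age 3: 0.10 × 1656 = 165.600
  age 4: 0.04 × 4500 = 180.000
Maximum at age 4 (180.000).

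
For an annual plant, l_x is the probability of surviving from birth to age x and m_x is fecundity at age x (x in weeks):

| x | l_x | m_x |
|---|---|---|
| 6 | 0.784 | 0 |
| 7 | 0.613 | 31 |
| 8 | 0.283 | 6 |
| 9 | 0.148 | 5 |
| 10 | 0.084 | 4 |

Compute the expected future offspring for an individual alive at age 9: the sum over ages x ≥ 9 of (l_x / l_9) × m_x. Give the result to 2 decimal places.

l_9 = 0.148. Conditional survival from age 9 to x is l_x / l_9.
  x=9: (0.148/0.148) × 5 = 5.0000
  x=10: (0.084/0.148) × 4 = 2.2703
Sum = 5.0000 + 2.2703 = 7.2703

7.27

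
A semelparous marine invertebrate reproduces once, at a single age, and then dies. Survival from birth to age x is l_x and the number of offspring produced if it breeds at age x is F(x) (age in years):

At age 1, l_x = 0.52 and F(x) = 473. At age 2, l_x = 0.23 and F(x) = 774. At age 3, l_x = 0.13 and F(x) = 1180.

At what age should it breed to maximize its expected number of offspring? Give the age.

Expected offspring if breeding at age x = l_x × F(x):
  age 1: 0.52 × 473 = 245.960
  age 2: 0.23 × 774 = 178.020
  age 3: 0.13 × 1180 = 153.400
Maximum at age 1 (245.960).

1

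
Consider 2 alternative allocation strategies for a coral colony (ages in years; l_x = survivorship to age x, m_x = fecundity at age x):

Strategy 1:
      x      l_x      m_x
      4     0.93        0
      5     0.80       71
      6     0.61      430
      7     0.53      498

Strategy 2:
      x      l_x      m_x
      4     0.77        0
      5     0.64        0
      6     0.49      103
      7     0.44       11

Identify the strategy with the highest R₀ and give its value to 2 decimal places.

Strategy 1: R₀ = 0.93×0 + 0.80×71 + 0.61×430 + 0.53×498 = 583.0400
Strategy 2: R₀ = 0.77×0 + 0.64×0 + 0.49×103 + 0.44×11 = 55.3100
Highest R₀: strategy 1 with 583.0400.

583.04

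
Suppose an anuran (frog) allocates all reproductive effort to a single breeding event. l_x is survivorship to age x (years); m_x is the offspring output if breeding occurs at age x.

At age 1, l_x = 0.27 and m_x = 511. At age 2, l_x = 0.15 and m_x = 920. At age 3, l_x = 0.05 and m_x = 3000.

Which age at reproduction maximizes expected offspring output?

Expected offspring if breeding at age x = l_x × m_x:
  age 1: 0.27 × 511 = 137.970
  age 2: 0.15 × 920 = 138.000
  age 3: 0.05 × 3000 = 150.000
Maximum at age 3 (150.000).

3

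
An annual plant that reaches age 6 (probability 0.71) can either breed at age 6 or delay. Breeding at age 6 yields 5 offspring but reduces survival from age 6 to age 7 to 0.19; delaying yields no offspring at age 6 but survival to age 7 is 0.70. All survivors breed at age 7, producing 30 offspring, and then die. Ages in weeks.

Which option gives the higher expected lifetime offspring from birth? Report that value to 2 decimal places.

breed at age 6: R₀ = 0.71 × (5 + 0.19 × 30) = 0.71 × 10.7000 = 7.5970
delay to age 7: R₀ = 0.71 × (0.70 × 30) = 0.71 × 21.0000 = 14.9100
Higher: delay to age 7 (14.9100).

14.91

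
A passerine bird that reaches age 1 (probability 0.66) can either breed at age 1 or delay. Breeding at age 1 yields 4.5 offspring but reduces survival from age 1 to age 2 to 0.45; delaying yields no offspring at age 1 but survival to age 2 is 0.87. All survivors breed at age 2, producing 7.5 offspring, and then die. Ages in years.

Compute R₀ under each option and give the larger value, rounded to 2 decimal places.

breed at age 1: R₀ = 0.66 × (4.5 + 0.45 × 7.5) = 0.66 × 7.8750 = 5.1975
delay to age 2: R₀ = 0.66 × (0.87 × 7.5) = 0.66 × 6.5250 = 4.3065
Higher: breed at age 1 (5.1975).

5.20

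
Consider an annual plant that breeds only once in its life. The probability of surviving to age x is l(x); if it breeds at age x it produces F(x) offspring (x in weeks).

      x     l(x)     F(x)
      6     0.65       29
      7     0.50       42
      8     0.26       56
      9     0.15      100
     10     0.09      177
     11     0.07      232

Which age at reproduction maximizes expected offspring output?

7

Expected offspring if breeding at age x = l(x) × F(x):
  age 6: 0.65 × 29 = 18.850
  age 7: 0.50 × 42 = 21.000
  age 8: 0.26 × 56 = 14.560
  age 9: 0.15 × 100 = 15.000
  age 10: 0.09 × 177 = 15.930
  age 11: 0.07 × 232 = 16.240
Maximum at age 7 (21.000).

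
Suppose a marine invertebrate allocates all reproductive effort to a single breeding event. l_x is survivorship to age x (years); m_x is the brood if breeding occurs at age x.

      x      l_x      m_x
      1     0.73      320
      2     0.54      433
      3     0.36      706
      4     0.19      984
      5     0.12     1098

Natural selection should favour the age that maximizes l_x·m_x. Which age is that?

Expected offspring if breeding at age x = l_x × m_x:
  age 1: 0.73 × 320 = 233.600
  age 2: 0.54 × 433 = 233.820
  age 3: 0.36 × 706 = 254.160
  age 4: 0.19 × 984 = 186.960
  age 5: 0.12 × 1098 = 131.760
Maximum at age 3 (254.160).

3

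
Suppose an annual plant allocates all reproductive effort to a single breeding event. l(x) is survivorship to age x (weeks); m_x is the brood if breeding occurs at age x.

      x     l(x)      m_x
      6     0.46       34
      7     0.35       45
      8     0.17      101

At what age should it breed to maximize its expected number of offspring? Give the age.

Expected offspring if breeding at age x = l(x) × m_x:
  age 6: 0.46 × 34 = 15.640
  age 7: 0.35 × 45 = 15.750
  age 8: 0.17 × 101 = 17.170
Maximum at age 8 (17.170).

8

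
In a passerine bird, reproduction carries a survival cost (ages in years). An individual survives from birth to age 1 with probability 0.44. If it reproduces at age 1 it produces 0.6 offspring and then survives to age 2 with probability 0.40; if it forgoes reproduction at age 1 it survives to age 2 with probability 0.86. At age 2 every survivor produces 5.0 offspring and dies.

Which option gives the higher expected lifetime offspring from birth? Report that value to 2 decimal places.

1.89

breed at age 1: R₀ = 0.44 × (0.6 + 0.40 × 5.0) = 0.44 × 2.6000 = 1.1440
delay to age 2: R₀ = 0.44 × (0.86 × 5.0) = 0.44 × 4.3000 = 1.8920
Higher: delay to age 2 (1.8920).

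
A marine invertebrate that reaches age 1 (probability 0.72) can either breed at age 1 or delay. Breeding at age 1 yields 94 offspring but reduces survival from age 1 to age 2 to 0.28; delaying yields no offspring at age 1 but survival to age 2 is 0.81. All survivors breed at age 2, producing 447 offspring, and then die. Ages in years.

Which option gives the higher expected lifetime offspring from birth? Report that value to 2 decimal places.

260.69

breed at age 1: R₀ = 0.72 × (94 + 0.28 × 447) = 0.72 × 219.1600 = 157.7952
delay to age 2: R₀ = 0.72 × (0.81 × 447) = 0.72 × 362.0700 = 260.6904
Higher: delay to age 2 (260.6904).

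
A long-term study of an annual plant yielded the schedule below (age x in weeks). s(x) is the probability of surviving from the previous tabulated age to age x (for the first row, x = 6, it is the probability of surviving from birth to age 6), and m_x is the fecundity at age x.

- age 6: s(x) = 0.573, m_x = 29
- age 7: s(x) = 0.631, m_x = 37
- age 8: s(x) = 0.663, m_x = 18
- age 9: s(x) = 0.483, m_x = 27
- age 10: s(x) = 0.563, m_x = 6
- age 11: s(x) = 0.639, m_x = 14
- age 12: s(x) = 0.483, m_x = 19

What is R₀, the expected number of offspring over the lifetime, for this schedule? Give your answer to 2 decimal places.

Survivorship from birth: l_x = s_6·s_7·…·s_x.
  l_6 = 0.57300
  l_7 = 0.36156
  l_8 = 0.23972
  l_9 = 0.11578
  l_10 = 0.06519
  l_11 = 0.04165
  l_12 = 0.02012
R₀ = Σ l_x m_x:
  age 6: 0.57300 × 29 = 16.6170
  age 7: 0.36156 × 37 = 13.3777
  age 8: 0.23972 × 18 = 4.3150
  age 9: 0.11578 × 27 = 3.1261
  age 10: 0.06519 × 6 = 0.3911
  age 11: 0.04165 × 14 = 0.5831
  age 12: 0.02012 × 19 = 0.3823
R₀ = 16.6170 + 13.3777 + 4.3150 + 3.1261 + 0.3911 + 0.5831 + 0.3823 = 38.7923

38.79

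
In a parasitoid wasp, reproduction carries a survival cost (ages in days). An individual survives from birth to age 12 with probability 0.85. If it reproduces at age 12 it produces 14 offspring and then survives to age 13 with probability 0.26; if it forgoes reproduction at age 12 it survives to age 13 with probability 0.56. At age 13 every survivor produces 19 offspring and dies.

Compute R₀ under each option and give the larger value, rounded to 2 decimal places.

16.10

breed at age 12: R₀ = 0.85 × (14 + 0.26 × 19) = 0.85 × 18.9400 = 16.0990
delay to age 13: R₀ = 0.85 × (0.56 × 19) = 0.85 × 10.6400 = 9.0440
Higher: breed at age 12 (16.0990).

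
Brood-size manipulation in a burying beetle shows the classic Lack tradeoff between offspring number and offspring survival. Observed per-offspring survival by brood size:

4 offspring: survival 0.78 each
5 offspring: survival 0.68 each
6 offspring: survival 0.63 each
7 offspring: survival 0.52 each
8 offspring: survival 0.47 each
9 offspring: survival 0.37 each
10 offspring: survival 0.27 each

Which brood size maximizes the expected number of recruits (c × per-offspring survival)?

6

Expected recruits = c × s(c):
  c=4: 4 × 0.78 = 3.120
  c=5: 5 × 0.68 = 3.400
  c=6: 6 × 0.63 = 3.780
  c=7: 7 × 0.52 = 3.640
  c=8: 8 × 0.47 = 3.760
  c=9: 9 × 0.37 = 3.330
  c=10: 10 × 0.27 = 2.700
Maximum at c = 6 (3.780 recruits).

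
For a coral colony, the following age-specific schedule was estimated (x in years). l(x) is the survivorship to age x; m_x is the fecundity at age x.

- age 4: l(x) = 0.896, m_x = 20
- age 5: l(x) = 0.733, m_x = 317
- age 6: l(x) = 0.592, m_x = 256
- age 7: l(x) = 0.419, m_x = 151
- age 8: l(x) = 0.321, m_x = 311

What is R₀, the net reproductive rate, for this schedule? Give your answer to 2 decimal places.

R₀ = Σ l(x) m_x:
  age 4: 0.896 × 20 = 17.9200
  age 5: 0.733 × 317 = 232.3610
  age 6: 0.592 × 256 = 151.5520
  age 7: 0.419 × 151 = 63.2690
  age 8: 0.321 × 311 = 99.8310
R₀ = 17.9200 + 232.3610 + 151.5520 + 63.2690 + 99.8310 = 564.9330

564.93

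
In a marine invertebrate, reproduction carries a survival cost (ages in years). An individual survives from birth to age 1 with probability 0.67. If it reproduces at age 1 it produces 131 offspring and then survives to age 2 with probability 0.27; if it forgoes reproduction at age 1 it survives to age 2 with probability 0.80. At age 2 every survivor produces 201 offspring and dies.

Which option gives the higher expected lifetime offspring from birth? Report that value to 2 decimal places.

breed at age 1: R₀ = 0.67 × (131 + 0.27 × 201) = 0.67 × 185.2700 = 124.1309
delay to age 2: R₀ = 0.67 × (0.80 × 201) = 0.67 × 160.8000 = 107.7360
Higher: breed at age 1 (124.1309).

124.13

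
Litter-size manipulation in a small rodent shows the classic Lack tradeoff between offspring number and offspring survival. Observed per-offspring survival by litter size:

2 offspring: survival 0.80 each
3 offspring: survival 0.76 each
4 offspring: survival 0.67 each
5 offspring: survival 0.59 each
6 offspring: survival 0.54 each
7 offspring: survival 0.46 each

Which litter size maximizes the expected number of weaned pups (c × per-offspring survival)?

Expected weaned pups = c × s(c):
  c=2: 2 × 0.80 = 1.600
  c=3: 3 × 0.76 = 2.280
  c=4: 4 × 0.67 = 2.680
  c=5: 5 × 0.59 = 2.950
  c=6: 6 × 0.54 = 3.240
  c=7: 7 × 0.46 = 3.220
Maximum at c = 6 (3.240 weaned pups).

6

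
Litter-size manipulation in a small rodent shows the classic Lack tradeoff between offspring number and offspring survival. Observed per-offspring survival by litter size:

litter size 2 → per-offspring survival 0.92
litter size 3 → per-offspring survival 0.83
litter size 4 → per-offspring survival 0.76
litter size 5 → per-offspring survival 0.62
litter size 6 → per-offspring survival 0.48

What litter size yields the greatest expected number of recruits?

Expected recruits = c × s(c):
  c=2: 2 × 0.92 = 1.840
  c=3: 3 × 0.83 = 2.490
  c=4: 4 × 0.76 = 3.040
  c=5: 5 × 0.62 = 3.100
  c=6: 6 × 0.48 = 2.880
Maximum at c = 5 (3.100 recruits).

5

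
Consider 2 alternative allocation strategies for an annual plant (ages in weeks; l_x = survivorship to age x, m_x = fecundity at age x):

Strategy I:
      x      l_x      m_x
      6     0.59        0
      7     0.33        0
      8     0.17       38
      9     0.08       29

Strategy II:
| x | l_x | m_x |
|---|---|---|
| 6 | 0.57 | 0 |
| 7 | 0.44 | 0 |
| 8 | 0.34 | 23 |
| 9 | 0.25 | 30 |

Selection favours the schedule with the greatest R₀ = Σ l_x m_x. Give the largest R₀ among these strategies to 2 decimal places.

15.32

Strategy I: R₀ = 0.59×0 + 0.33×0 + 0.17×38 + 0.08×29 = 8.7800
Strategy II: R₀ = 0.57×0 + 0.44×0 + 0.34×23 + 0.25×30 = 15.3200
Highest R₀: strategy II with 15.3200.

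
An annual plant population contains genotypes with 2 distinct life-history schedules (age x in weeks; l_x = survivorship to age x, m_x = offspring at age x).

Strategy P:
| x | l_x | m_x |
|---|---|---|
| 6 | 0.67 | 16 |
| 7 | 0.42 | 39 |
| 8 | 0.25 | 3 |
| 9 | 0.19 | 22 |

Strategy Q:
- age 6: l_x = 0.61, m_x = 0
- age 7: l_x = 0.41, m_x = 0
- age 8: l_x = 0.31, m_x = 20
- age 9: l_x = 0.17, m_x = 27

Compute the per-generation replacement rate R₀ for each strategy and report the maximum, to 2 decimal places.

Strategy P: R₀ = 0.67×16 + 0.42×39 + 0.25×3 + 0.19×22 = 32.0300
Strategy Q: R₀ = 0.61×0 + 0.41×0 + 0.31×20 + 0.17×27 = 10.7900
Highest R₀: strategy P with 32.0300.

32.03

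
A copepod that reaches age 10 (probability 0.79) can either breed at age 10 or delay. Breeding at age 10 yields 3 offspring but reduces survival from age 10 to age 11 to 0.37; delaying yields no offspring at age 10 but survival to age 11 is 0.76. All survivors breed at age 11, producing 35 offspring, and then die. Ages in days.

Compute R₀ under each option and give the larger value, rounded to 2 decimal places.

21.01

breed at age 10: R₀ = 0.79 × (3 + 0.37 × 35) = 0.79 × 15.9500 = 12.6005
delay to age 11: R₀ = 0.79 × (0.76 × 35) = 0.79 × 26.6000 = 21.0140
Higher: delay to age 11 (21.0140).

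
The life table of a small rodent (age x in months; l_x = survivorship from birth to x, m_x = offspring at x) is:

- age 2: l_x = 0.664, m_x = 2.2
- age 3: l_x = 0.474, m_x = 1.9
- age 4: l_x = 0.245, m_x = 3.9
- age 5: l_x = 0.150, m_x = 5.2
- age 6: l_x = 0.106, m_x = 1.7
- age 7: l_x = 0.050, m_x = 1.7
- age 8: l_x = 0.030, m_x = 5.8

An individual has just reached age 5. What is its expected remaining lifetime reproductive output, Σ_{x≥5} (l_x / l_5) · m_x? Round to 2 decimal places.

8.13

l_5 = 0.150. Conditional survival from age 5 to x is l_x / l_5.
  x=5: (0.150/0.150) × 5.2 = 5.2000
  x=6: (0.106/0.150) × 1.7 = 1.2013
  x=7: (0.050/0.150) × 1.7 = 0.5667
  x=8: (0.030/0.150) × 5.8 = 1.1600
Sum = 5.2000 + 1.2013 + 0.5667 + 1.1600 = 8.1280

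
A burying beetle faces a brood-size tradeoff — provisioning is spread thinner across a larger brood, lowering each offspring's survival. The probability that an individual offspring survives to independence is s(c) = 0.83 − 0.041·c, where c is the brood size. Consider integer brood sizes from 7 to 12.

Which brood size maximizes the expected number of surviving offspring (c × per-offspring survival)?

10

Expected surviving offspring = c × s(c):
  c=7: 7 × 0.543 = 3.801
  c=8: 8 × 0.502 = 4.016
  c=9: 9 × 0.461 = 4.149
  c=10: 10 × 0.420 = 4.200
  c=11: 11 × 0.379 = 4.169
  c=12: 12 × 0.338 = 4.056
Maximum at c = 10 (4.200 surviving offspring).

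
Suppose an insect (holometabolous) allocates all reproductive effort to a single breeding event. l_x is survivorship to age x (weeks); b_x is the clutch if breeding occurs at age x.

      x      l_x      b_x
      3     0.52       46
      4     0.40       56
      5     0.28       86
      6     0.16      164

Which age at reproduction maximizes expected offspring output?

Expected offspring if breeding at age x = l_x × b_x:
  age 3: 0.52 × 46 = 23.920
  age 4: 0.40 × 56 = 22.400
  age 5: 0.28 × 86 = 24.080
  age 6: 0.16 × 164 = 26.240
Maximum at age 6 (26.240).

6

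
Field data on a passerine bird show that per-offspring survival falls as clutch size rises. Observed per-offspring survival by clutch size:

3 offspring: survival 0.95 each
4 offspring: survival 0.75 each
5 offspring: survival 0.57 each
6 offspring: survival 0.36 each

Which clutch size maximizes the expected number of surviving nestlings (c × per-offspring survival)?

4

Expected surviving nestlings = c × s(c):
  c=3: 3 × 0.95 = 2.850
  c=4: 4 × 0.75 = 3.000
  c=5: 5 × 0.57 = 2.850
  c=6: 6 × 0.36 = 2.160
Maximum at c = 4 (3.000 surviving nestlings).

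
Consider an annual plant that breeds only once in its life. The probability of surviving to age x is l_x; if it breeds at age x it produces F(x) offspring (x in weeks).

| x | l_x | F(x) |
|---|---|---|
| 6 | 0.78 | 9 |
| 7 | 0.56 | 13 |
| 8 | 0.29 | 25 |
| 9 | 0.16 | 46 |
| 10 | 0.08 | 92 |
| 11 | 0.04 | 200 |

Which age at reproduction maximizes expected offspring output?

11

Expected offspring if breeding at age x = l_x × F(x):
  age 6: 0.78 × 9 = 7.020
  age 7: 0.56 × 13 = 7.280
  age 8: 0.29 × 25 = 7.250
  age 9: 0.16 × 46 = 7.360
  age 10: 0.08 × 92 = 7.360
  age 11: 0.04 × 200 = 8.000
Maximum at age 11 (8.000).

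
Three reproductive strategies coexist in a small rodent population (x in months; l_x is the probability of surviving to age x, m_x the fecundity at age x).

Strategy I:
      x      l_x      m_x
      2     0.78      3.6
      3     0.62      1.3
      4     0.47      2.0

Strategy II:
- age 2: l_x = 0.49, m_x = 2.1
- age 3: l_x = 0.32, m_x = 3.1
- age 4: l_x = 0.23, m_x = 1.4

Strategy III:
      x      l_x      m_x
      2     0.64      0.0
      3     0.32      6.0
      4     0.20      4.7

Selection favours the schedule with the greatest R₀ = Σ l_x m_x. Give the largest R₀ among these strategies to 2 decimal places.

Strategy I: R₀ = 0.78×3.6 + 0.62×1.3 + 0.47×2.0 = 4.5540
Strategy II: R₀ = 0.49×2.1 + 0.32×3.1 + 0.23×1.4 = 2.3430
Strategy III: R₀ = 0.64×0.0 + 0.32×6.0 + 0.20×4.7 = 2.8600
Highest R₀: strategy I with 4.5540.

4.55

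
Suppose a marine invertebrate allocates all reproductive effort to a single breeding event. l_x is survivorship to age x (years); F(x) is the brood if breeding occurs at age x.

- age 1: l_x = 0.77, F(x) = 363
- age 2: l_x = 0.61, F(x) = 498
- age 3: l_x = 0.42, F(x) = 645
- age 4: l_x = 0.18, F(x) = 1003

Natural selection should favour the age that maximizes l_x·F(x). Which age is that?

2

Expected offspring if breeding at age x = l_x × F(x):
  age 1: 0.77 × 363 = 279.510
  age 2: 0.61 × 498 = 303.780
  age 3: 0.42 × 645 = 270.900
  age 4: 0.18 × 1003 = 180.540
Maximum at age 2 (303.780).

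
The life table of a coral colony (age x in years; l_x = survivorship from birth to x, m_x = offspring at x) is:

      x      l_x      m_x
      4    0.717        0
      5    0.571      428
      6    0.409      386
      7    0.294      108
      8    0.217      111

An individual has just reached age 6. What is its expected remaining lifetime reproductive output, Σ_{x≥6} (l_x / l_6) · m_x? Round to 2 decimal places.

l_6 = 0.409. Conditional survival from age 6 to x is l_x / l_6.
  x=6: (0.409/0.409) × 386 = 386.0000
  x=7: (0.294/0.409) × 108 = 77.6333
  x=8: (0.217/0.409) × 111 = 58.8924
Sum = 386.0000 + 77.6333 + 58.8924 = 522.5257

522.53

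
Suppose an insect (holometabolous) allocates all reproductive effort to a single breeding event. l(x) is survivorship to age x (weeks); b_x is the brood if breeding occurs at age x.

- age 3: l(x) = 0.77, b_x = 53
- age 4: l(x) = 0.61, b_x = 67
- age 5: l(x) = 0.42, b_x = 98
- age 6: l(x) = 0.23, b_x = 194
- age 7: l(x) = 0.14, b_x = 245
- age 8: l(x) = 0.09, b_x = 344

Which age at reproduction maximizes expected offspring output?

6

Expected offspring if breeding at age x = l(x) × b_x:
  age 3: 0.77 × 53 = 40.810
  age 4: 0.61 × 67 = 40.870
  age 5: 0.42 × 98 = 41.160
  age 6: 0.23 × 194 = 44.620
  age 7: 0.14 × 245 = 34.300
  age 8: 0.09 × 344 = 30.960
Maximum at age 6 (44.620).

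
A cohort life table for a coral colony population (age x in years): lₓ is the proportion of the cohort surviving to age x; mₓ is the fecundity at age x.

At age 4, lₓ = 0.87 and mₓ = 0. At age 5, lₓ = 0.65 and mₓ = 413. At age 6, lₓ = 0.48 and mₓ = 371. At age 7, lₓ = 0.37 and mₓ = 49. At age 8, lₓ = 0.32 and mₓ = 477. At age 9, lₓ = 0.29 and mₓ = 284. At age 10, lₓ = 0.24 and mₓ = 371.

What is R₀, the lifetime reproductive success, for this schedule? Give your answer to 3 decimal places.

788.700

R₀ = Σ lₓ mₓ:
  age 4: 0.87 × 0 = 0.0000
  age 5: 0.65 × 413 = 268.4500
  age 6: 0.48 × 371 = 178.0800
  age 7: 0.37 × 49 = 18.1300
  age 8: 0.32 × 477 = 152.6400
  age 9: 0.29 × 284 = 82.3600
  age 10: 0.24 × 371 = 89.0400
R₀ = 0.0000 + 268.4500 + 178.0800 + 18.1300 + 152.6400 + 82.3600 + 89.0400 = 788.7000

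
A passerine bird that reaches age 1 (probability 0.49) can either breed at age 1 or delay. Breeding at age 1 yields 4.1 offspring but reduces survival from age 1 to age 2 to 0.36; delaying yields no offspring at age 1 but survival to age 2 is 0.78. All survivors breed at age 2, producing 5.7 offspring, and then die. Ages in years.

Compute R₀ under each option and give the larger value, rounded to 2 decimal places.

breed at age 1: R₀ = 0.49 × (4.1 + 0.36 × 5.7) = 0.49 × 6.1520 = 3.0145
delay to age 2: R₀ = 0.49 × (0.78 × 5.7) = 0.49 × 4.4460 = 2.1785
Higher: breed at age 1 (3.0145).

3.01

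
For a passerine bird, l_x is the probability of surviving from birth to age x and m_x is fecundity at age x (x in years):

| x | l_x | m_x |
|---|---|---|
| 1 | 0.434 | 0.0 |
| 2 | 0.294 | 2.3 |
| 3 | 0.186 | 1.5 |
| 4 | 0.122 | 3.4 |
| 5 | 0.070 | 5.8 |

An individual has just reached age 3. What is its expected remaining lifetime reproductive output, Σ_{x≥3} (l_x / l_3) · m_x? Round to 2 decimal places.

l_3 = 0.186. Conditional survival from age 3 to x is l_x / l_3.
  x=3: (0.186/0.186) × 1.5 = 1.5000
  x=4: (0.122/0.186) × 3.4 = 2.2301
  x=5: (0.070/0.186) × 5.8 = 2.1828
Sum = 1.5000 + 2.2301 + 2.1828 = 5.9129

5.91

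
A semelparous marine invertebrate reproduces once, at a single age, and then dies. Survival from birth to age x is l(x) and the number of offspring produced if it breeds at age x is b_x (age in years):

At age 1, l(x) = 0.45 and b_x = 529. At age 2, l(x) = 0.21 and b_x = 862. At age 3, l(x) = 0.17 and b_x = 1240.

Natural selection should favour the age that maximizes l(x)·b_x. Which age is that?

1

Expected offspring if breeding at age x = l(x) × b_x:
  age 1: 0.45 × 529 = 238.050
  age 2: 0.21 × 862 = 181.020
  age 3: 0.17 × 1240 = 210.800
Maximum at age 1 (238.050).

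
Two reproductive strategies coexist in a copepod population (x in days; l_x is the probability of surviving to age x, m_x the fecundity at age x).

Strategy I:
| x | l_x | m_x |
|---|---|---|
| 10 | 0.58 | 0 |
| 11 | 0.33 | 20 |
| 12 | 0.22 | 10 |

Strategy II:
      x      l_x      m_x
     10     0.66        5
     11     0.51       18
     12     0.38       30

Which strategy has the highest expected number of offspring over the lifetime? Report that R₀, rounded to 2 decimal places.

23.88

Strategy I: R₀ = 0.58×0 + 0.33×20 + 0.22×10 = 8.8000
Strategy II: R₀ = 0.66×5 + 0.51×18 + 0.38×30 = 23.8800
Highest R₀: strategy II with 23.8800.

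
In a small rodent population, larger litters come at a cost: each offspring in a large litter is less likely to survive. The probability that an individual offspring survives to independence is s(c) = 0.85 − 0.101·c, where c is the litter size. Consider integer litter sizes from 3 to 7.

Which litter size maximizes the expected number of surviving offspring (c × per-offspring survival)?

4

Expected surviving offspring = c × s(c):
  c=3: 3 × 0.547 = 1.641
  c=4: 4 × 0.446 = 1.784
  c=5: 5 × 0.345 = 1.725
  c=6: 6 × 0.244 = 1.464
  c=7: 7 × 0.143 = 1.001
Maximum at c = 4 (1.784 surviving offspring).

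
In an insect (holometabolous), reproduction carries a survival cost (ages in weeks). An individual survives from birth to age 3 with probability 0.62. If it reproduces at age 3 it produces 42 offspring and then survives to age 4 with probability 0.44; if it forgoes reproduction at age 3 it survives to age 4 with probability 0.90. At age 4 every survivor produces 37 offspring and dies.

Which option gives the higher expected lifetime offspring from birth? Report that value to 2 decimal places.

breed at age 3: R₀ = 0.62 × (42 + 0.44 × 37) = 0.62 × 58.2800 = 36.1336
delay to age 4: R₀ = 0.62 × (0.90 × 37) = 0.62 × 33.3000 = 20.6460
Higher: breed at age 3 (36.1336).

36.13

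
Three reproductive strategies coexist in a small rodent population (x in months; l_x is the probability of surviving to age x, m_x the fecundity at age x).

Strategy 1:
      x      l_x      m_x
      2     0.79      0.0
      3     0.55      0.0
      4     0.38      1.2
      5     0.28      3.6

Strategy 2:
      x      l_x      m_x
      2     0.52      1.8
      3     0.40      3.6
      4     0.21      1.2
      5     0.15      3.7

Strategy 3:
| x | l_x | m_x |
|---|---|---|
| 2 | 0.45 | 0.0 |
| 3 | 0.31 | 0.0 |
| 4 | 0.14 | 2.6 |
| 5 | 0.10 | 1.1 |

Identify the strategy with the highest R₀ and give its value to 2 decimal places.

Strategy 1: R₀ = 0.79×0.0 + 0.55×0.0 + 0.38×1.2 + 0.28×3.6 = 1.4640
Strategy 2: R₀ = 0.52×1.8 + 0.40×3.6 + 0.21×1.2 + 0.15×3.7 = 3.1830
Strategy 3: R₀ = 0.45×0.0 + 0.31×0.0 + 0.14×2.6 + 0.10×1.1 = 0.4740
Highest R₀: strategy 2 with 3.1830.

3.18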